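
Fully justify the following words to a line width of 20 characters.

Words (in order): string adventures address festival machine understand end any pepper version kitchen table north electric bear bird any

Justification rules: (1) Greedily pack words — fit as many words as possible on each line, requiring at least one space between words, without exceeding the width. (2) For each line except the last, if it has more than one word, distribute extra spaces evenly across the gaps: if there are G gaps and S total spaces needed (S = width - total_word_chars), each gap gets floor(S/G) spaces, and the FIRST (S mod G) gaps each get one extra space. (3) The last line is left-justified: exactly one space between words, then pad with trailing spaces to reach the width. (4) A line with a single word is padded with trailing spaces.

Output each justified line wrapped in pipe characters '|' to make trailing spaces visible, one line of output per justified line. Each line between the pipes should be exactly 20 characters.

Line 1: ['string', 'adventures'] (min_width=17, slack=3)
Line 2: ['address', 'festival'] (min_width=16, slack=4)
Line 3: ['machine', 'understand'] (min_width=18, slack=2)
Line 4: ['end', 'any', 'pepper'] (min_width=14, slack=6)
Line 5: ['version', 'kitchen'] (min_width=15, slack=5)
Line 6: ['table', 'north', 'electric'] (min_width=20, slack=0)
Line 7: ['bear', 'bird', 'any'] (min_width=13, slack=7)

Answer: |string    adventures|
|address     festival|
|machine   understand|
|end    any    pepper|
|version      kitchen|
|table north electric|
|bear bird any       |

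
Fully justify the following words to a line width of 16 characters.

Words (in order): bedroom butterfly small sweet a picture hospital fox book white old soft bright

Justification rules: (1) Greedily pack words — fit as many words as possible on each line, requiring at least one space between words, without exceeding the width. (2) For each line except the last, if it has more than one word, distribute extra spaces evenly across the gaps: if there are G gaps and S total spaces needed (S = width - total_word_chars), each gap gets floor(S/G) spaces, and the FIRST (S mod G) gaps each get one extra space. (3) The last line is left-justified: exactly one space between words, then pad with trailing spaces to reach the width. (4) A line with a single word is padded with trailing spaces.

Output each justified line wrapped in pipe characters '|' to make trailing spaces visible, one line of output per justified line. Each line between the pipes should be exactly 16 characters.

Line 1: ['bedroom'] (min_width=7, slack=9)
Line 2: ['butterfly', 'small'] (min_width=15, slack=1)
Line 3: ['sweet', 'a', 'picture'] (min_width=15, slack=1)
Line 4: ['hospital', 'fox'] (min_width=12, slack=4)
Line 5: ['book', 'white', 'old'] (min_width=14, slack=2)
Line 6: ['soft', 'bright'] (min_width=11, slack=5)

Answer: |bedroom         |
|butterfly  small|
|sweet  a picture|
|hospital     fox|
|book  white  old|
|soft bright     |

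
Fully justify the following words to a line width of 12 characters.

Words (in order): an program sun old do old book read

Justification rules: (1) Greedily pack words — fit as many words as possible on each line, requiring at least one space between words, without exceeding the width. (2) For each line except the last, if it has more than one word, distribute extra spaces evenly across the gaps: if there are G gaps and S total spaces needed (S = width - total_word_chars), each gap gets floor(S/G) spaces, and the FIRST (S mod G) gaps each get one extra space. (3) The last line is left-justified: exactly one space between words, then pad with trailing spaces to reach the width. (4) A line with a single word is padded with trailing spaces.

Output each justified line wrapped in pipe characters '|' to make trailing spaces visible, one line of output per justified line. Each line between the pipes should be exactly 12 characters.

Line 1: ['an', 'program'] (min_width=10, slack=2)
Line 2: ['sun', 'old', 'do'] (min_width=10, slack=2)
Line 3: ['old', 'book'] (min_width=8, slack=4)
Line 4: ['read'] (min_width=4, slack=8)

Answer: |an   program|
|sun  old  do|
|old     book|
|read        |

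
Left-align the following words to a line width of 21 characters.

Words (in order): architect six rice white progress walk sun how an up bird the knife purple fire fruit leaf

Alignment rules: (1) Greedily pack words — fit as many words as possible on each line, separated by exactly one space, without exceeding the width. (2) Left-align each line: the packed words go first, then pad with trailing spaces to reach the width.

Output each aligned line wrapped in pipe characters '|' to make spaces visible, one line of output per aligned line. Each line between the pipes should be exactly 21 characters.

Answer: |architect six rice   |
|white progress walk  |
|sun how an up bird   |
|the knife purple fire|
|fruit leaf           |

Derivation:
Line 1: ['architect', 'six', 'rice'] (min_width=18, slack=3)
Line 2: ['white', 'progress', 'walk'] (min_width=19, slack=2)
Line 3: ['sun', 'how', 'an', 'up', 'bird'] (min_width=18, slack=3)
Line 4: ['the', 'knife', 'purple', 'fire'] (min_width=21, slack=0)
Line 5: ['fruit', 'leaf'] (min_width=10, slack=11)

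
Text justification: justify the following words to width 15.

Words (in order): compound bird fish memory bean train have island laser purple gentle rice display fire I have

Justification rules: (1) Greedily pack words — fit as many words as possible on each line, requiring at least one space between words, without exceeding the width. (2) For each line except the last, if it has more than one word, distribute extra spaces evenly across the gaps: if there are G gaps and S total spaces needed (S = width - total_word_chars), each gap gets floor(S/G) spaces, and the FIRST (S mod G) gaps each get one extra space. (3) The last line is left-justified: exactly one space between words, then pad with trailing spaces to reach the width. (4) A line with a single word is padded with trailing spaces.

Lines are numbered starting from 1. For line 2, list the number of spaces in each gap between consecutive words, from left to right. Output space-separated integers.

Answer: 5

Derivation:
Line 1: ['compound', 'bird'] (min_width=13, slack=2)
Line 2: ['fish', 'memory'] (min_width=11, slack=4)
Line 3: ['bean', 'train', 'have'] (min_width=15, slack=0)
Line 4: ['island', 'laser'] (min_width=12, slack=3)
Line 5: ['purple', 'gentle'] (min_width=13, slack=2)
Line 6: ['rice', 'display'] (min_width=12, slack=3)
Line 7: ['fire', 'I', 'have'] (min_width=11, slack=4)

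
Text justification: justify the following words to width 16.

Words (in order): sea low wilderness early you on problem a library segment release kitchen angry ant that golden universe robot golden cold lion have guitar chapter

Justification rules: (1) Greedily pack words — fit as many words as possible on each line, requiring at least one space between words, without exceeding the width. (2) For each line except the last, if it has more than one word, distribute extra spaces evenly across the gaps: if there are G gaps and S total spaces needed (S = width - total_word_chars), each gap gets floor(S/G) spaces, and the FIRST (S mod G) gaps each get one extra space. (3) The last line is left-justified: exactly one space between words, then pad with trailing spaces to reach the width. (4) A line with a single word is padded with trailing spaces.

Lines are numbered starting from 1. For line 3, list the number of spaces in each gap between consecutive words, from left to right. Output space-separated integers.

Line 1: ['sea', 'low'] (min_width=7, slack=9)
Line 2: ['wilderness', 'early'] (min_width=16, slack=0)
Line 3: ['you', 'on', 'problem', 'a'] (min_width=16, slack=0)
Line 4: ['library', 'segment'] (min_width=15, slack=1)
Line 5: ['release', 'kitchen'] (min_width=15, slack=1)
Line 6: ['angry', 'ant', 'that'] (min_width=14, slack=2)
Line 7: ['golden', 'universe'] (min_width=15, slack=1)
Line 8: ['robot', 'golden'] (min_width=12, slack=4)
Line 9: ['cold', 'lion', 'have'] (min_width=14, slack=2)
Line 10: ['guitar', 'chapter'] (min_width=14, slack=2)

Answer: 1 1 1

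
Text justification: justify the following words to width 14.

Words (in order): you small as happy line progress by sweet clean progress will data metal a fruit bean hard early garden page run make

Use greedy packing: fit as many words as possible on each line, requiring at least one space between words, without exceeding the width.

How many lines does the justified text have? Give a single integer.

Answer: 10

Derivation:
Line 1: ['you', 'small', 'as'] (min_width=12, slack=2)
Line 2: ['happy', 'line'] (min_width=10, slack=4)
Line 3: ['progress', 'by'] (min_width=11, slack=3)
Line 4: ['sweet', 'clean'] (min_width=11, slack=3)
Line 5: ['progress', 'will'] (min_width=13, slack=1)
Line 6: ['data', 'metal', 'a'] (min_width=12, slack=2)
Line 7: ['fruit', 'bean'] (min_width=10, slack=4)
Line 8: ['hard', 'early'] (min_width=10, slack=4)
Line 9: ['garden', 'page'] (min_width=11, slack=3)
Line 10: ['run', 'make'] (min_width=8, slack=6)
Total lines: 10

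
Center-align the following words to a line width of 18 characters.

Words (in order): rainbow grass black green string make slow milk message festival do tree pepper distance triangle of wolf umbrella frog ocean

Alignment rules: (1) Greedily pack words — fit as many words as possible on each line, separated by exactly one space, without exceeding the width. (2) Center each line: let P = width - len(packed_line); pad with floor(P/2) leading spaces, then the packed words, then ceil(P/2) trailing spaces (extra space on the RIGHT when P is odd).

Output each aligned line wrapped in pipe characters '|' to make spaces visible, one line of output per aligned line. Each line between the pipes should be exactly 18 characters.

Line 1: ['rainbow', 'grass'] (min_width=13, slack=5)
Line 2: ['black', 'green', 'string'] (min_width=18, slack=0)
Line 3: ['make', 'slow', 'milk'] (min_width=14, slack=4)
Line 4: ['message', 'festival'] (min_width=16, slack=2)
Line 5: ['do', 'tree', 'pepper'] (min_width=14, slack=4)
Line 6: ['distance', 'triangle'] (min_width=17, slack=1)
Line 7: ['of', 'wolf', 'umbrella'] (min_width=16, slack=2)
Line 8: ['frog', 'ocean'] (min_width=10, slack=8)

Answer: |  rainbow grass   |
|black green string|
|  make slow milk  |
| message festival |
|  do tree pepper  |
|distance triangle |
| of wolf umbrella |
|    frog ocean    |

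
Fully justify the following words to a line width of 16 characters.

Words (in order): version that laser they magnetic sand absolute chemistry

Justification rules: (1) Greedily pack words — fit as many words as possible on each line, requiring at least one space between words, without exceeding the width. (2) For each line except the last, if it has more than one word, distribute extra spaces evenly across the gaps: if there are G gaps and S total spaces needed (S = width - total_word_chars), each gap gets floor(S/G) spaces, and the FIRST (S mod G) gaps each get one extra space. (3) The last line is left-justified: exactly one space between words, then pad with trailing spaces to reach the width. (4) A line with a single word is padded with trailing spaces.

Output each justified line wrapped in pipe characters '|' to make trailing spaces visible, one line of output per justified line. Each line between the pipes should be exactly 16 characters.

Answer: |version     that|
|laser       they|
|magnetic    sand|
|absolute        |
|chemistry       |

Derivation:
Line 1: ['version', 'that'] (min_width=12, slack=4)
Line 2: ['laser', 'they'] (min_width=10, slack=6)
Line 3: ['magnetic', 'sand'] (min_width=13, slack=3)
Line 4: ['absolute'] (min_width=8, slack=8)
Line 5: ['chemistry'] (min_width=9, slack=7)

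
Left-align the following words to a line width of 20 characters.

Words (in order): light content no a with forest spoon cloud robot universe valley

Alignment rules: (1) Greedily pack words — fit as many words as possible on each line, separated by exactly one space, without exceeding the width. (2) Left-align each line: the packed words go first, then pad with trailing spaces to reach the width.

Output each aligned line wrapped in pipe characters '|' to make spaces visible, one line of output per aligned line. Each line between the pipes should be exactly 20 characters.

Line 1: ['light', 'content', 'no', 'a'] (min_width=18, slack=2)
Line 2: ['with', 'forest', 'spoon'] (min_width=17, slack=3)
Line 3: ['cloud', 'robot', 'universe'] (min_width=20, slack=0)
Line 4: ['valley'] (min_width=6, slack=14)

Answer: |light content no a  |
|with forest spoon   |
|cloud robot universe|
|valley              |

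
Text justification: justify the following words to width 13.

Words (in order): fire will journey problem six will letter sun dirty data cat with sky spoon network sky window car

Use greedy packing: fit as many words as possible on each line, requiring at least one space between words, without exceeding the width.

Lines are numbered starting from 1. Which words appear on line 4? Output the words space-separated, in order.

Line 1: ['fire', 'will'] (min_width=9, slack=4)
Line 2: ['journey'] (min_width=7, slack=6)
Line 3: ['problem', 'six'] (min_width=11, slack=2)
Line 4: ['will', 'letter'] (min_width=11, slack=2)
Line 5: ['sun', 'dirty'] (min_width=9, slack=4)
Line 6: ['data', 'cat', 'with'] (min_width=13, slack=0)
Line 7: ['sky', 'spoon'] (min_width=9, slack=4)
Line 8: ['network', 'sky'] (min_width=11, slack=2)
Line 9: ['window', 'car'] (min_width=10, slack=3)

Answer: will letter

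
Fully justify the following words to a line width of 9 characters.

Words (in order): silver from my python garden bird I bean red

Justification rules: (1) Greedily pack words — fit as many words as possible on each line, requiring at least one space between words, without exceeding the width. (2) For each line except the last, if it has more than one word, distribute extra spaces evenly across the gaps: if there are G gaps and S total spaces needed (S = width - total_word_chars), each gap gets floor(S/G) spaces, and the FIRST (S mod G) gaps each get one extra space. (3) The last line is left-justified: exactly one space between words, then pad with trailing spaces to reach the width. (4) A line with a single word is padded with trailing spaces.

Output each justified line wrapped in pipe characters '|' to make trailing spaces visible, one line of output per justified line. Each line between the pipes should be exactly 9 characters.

Answer: |silver   |
|from   my|
|python   |
|garden   |
|bird    I|
|bean red |

Derivation:
Line 1: ['silver'] (min_width=6, slack=3)
Line 2: ['from', 'my'] (min_width=7, slack=2)
Line 3: ['python'] (min_width=6, slack=3)
Line 4: ['garden'] (min_width=6, slack=3)
Line 5: ['bird', 'I'] (min_width=6, slack=3)
Line 6: ['bean', 'red'] (min_width=8, slack=1)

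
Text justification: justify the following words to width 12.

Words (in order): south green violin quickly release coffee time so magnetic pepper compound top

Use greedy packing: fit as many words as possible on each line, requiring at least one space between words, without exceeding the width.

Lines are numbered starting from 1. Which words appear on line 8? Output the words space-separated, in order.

Answer: compound top

Derivation:
Line 1: ['south', 'green'] (min_width=11, slack=1)
Line 2: ['violin'] (min_width=6, slack=6)
Line 3: ['quickly'] (min_width=7, slack=5)
Line 4: ['release'] (min_width=7, slack=5)
Line 5: ['coffee', 'time'] (min_width=11, slack=1)
Line 6: ['so', 'magnetic'] (min_width=11, slack=1)
Line 7: ['pepper'] (min_width=6, slack=6)
Line 8: ['compound', 'top'] (min_width=12, slack=0)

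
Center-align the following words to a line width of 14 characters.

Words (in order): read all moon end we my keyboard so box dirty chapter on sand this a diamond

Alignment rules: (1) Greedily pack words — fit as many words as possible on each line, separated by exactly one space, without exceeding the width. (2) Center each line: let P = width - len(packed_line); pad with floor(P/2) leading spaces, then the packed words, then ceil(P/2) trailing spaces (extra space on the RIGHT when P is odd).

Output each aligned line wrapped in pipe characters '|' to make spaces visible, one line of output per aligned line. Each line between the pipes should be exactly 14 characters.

Line 1: ['read', 'all', 'moon'] (min_width=13, slack=1)
Line 2: ['end', 'we', 'my'] (min_width=9, slack=5)
Line 3: ['keyboard', 'so'] (min_width=11, slack=3)
Line 4: ['box', 'dirty'] (min_width=9, slack=5)
Line 5: ['chapter', 'on'] (min_width=10, slack=4)
Line 6: ['sand', 'this', 'a'] (min_width=11, slack=3)
Line 7: ['diamond'] (min_width=7, slack=7)

Answer: |read all moon |
|  end we my   |
| keyboard so  |
|  box dirty   |
|  chapter on  |
| sand this a  |
|   diamond    |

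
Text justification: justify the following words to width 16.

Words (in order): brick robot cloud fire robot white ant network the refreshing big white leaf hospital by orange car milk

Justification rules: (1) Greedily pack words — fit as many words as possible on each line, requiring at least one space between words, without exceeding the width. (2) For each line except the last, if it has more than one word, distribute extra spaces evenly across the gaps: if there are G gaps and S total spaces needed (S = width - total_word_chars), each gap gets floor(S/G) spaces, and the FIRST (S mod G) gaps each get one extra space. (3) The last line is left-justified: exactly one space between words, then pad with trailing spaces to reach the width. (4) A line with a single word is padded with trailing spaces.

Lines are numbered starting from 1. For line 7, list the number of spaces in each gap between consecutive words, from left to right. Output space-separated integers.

Answer: 6

Derivation:
Line 1: ['brick', 'robot'] (min_width=11, slack=5)
Line 2: ['cloud', 'fire', 'robot'] (min_width=16, slack=0)
Line 3: ['white', 'ant'] (min_width=9, slack=7)
Line 4: ['network', 'the'] (min_width=11, slack=5)
Line 5: ['refreshing', 'big'] (min_width=14, slack=2)
Line 6: ['white', 'leaf'] (min_width=10, slack=6)
Line 7: ['hospital', 'by'] (min_width=11, slack=5)
Line 8: ['orange', 'car', 'milk'] (min_width=15, slack=1)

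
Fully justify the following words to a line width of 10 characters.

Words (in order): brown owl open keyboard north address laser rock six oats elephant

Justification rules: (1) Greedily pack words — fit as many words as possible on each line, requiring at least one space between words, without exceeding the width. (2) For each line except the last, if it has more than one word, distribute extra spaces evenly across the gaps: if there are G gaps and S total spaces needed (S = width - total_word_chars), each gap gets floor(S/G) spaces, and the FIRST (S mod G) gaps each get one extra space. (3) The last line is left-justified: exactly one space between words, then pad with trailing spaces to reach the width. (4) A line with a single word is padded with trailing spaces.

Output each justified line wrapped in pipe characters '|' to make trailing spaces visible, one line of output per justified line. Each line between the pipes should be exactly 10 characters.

Line 1: ['brown', 'owl'] (min_width=9, slack=1)
Line 2: ['open'] (min_width=4, slack=6)
Line 3: ['keyboard'] (min_width=8, slack=2)
Line 4: ['north'] (min_width=5, slack=5)
Line 5: ['address'] (min_width=7, slack=3)
Line 6: ['laser', 'rock'] (min_width=10, slack=0)
Line 7: ['six', 'oats'] (min_width=8, slack=2)
Line 8: ['elephant'] (min_width=8, slack=2)

Answer: |brown  owl|
|open      |
|keyboard  |
|north     |
|address   |
|laser rock|
|six   oats|
|elephant  |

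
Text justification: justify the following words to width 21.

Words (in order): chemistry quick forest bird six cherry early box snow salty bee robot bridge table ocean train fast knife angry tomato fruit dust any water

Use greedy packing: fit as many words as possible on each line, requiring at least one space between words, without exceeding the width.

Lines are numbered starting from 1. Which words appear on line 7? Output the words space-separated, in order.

Line 1: ['chemistry', 'quick'] (min_width=15, slack=6)
Line 2: ['forest', 'bird', 'six'] (min_width=15, slack=6)
Line 3: ['cherry', 'early', 'box', 'snow'] (min_width=21, slack=0)
Line 4: ['salty', 'bee', 'robot'] (min_width=15, slack=6)
Line 5: ['bridge', 'table', 'ocean'] (min_width=18, slack=3)
Line 6: ['train', 'fast', 'knife'] (min_width=16, slack=5)
Line 7: ['angry', 'tomato', 'fruit'] (min_width=18, slack=3)
Line 8: ['dust', 'any', 'water'] (min_width=14, slack=7)

Answer: angry tomato fruit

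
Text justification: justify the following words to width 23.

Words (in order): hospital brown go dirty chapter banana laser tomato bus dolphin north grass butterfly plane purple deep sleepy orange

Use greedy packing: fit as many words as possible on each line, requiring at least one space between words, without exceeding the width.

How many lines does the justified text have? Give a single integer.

Line 1: ['hospital', 'brown', 'go', 'dirty'] (min_width=23, slack=0)
Line 2: ['chapter', 'banana', 'laser'] (min_width=20, slack=3)
Line 3: ['tomato', 'bus', 'dolphin'] (min_width=18, slack=5)
Line 4: ['north', 'grass', 'butterfly'] (min_width=21, slack=2)
Line 5: ['plane', 'purple', 'deep'] (min_width=17, slack=6)
Line 6: ['sleepy', 'orange'] (min_width=13, slack=10)
Total lines: 6

Answer: 6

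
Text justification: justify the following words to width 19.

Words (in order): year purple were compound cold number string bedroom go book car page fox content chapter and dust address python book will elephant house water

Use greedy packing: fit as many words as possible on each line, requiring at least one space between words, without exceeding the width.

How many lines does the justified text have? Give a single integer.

Answer: 9

Derivation:
Line 1: ['year', 'purple', 'were'] (min_width=16, slack=3)
Line 2: ['compound', 'cold'] (min_width=13, slack=6)
Line 3: ['number', 'string'] (min_width=13, slack=6)
Line 4: ['bedroom', 'go', 'book', 'car'] (min_width=19, slack=0)
Line 5: ['page', 'fox', 'content'] (min_width=16, slack=3)
Line 6: ['chapter', 'and', 'dust'] (min_width=16, slack=3)
Line 7: ['address', 'python', 'book'] (min_width=19, slack=0)
Line 8: ['will', 'elephant', 'house'] (min_width=19, slack=0)
Line 9: ['water'] (min_width=5, slack=14)
Total lines: 9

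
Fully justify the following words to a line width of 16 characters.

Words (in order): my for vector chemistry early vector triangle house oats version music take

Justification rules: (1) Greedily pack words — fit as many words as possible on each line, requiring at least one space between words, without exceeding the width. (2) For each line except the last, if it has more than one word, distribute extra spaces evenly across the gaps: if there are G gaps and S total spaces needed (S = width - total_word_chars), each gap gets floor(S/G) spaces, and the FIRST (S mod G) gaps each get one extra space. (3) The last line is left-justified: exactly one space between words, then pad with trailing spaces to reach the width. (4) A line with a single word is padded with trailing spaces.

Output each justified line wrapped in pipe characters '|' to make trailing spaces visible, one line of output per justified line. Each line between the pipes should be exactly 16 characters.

Answer: |my   for  vector|
|chemistry  early|
|vector  triangle|
|house       oats|
|version    music|
|take            |

Derivation:
Line 1: ['my', 'for', 'vector'] (min_width=13, slack=3)
Line 2: ['chemistry', 'early'] (min_width=15, slack=1)
Line 3: ['vector', 'triangle'] (min_width=15, slack=1)
Line 4: ['house', 'oats'] (min_width=10, slack=6)
Line 5: ['version', 'music'] (min_width=13, slack=3)
Line 6: ['take'] (min_width=4, slack=12)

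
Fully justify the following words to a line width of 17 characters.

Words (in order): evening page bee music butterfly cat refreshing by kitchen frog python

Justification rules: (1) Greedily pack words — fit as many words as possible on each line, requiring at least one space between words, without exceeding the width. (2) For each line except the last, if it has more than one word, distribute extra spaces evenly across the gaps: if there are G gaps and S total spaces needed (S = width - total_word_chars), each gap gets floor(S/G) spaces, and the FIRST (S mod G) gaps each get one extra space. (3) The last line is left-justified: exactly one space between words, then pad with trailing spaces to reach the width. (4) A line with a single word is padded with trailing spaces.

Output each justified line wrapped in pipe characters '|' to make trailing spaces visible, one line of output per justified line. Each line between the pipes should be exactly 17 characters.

Answer: |evening  page bee|
|music   butterfly|
|cat refreshing by|
|kitchen      frog|
|python           |

Derivation:
Line 1: ['evening', 'page', 'bee'] (min_width=16, slack=1)
Line 2: ['music', 'butterfly'] (min_width=15, slack=2)
Line 3: ['cat', 'refreshing', 'by'] (min_width=17, slack=0)
Line 4: ['kitchen', 'frog'] (min_width=12, slack=5)
Line 5: ['python'] (min_width=6, slack=11)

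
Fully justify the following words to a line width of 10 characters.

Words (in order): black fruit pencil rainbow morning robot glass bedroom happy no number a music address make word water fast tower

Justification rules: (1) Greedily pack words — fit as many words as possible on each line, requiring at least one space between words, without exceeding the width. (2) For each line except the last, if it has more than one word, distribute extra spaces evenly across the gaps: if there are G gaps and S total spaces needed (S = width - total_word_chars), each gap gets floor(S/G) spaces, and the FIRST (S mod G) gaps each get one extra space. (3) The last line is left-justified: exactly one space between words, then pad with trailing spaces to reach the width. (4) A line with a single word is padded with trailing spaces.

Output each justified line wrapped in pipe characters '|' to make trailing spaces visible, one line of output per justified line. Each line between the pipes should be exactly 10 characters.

Answer: |black     |
|fruit     |
|pencil    |
|rainbow   |
|morning   |
|robot     |
|glass     |
|bedroom   |
|happy   no|
|number   a|
|music     |
|address   |
|make  word|
|water fast|
|tower     |

Derivation:
Line 1: ['black'] (min_width=5, slack=5)
Line 2: ['fruit'] (min_width=5, slack=5)
Line 3: ['pencil'] (min_width=6, slack=4)
Line 4: ['rainbow'] (min_width=7, slack=3)
Line 5: ['morning'] (min_width=7, slack=3)
Line 6: ['robot'] (min_width=5, slack=5)
Line 7: ['glass'] (min_width=5, slack=5)
Line 8: ['bedroom'] (min_width=7, slack=3)
Line 9: ['happy', 'no'] (min_width=8, slack=2)
Line 10: ['number', 'a'] (min_width=8, slack=2)
Line 11: ['music'] (min_width=5, slack=5)
Line 12: ['address'] (min_width=7, slack=3)
Line 13: ['make', 'word'] (min_width=9, slack=1)
Line 14: ['water', 'fast'] (min_width=10, slack=0)
Line 15: ['tower'] (min_width=5, slack=5)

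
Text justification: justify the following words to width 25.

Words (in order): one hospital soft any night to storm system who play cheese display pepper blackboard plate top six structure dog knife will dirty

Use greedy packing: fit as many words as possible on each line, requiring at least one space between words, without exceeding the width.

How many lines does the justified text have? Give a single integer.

Line 1: ['one', 'hospital', 'soft', 'any'] (min_width=21, slack=4)
Line 2: ['night', 'to', 'storm', 'system', 'who'] (min_width=25, slack=0)
Line 3: ['play', 'cheese', 'display'] (min_width=19, slack=6)
Line 4: ['pepper', 'blackboard', 'plate'] (min_width=23, slack=2)
Line 5: ['top', 'six', 'structure', 'dog'] (min_width=21, slack=4)
Line 6: ['knife', 'will', 'dirty'] (min_width=16, slack=9)
Total lines: 6

Answer: 6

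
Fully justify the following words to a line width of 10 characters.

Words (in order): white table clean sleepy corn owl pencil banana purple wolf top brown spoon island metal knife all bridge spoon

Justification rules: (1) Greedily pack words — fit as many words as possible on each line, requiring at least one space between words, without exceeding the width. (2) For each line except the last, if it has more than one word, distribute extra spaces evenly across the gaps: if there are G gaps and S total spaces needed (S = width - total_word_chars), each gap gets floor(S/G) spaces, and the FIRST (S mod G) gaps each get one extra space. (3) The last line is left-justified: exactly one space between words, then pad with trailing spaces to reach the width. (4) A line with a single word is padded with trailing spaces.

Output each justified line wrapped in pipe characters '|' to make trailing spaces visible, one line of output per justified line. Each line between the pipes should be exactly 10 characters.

Answer: |white     |
|table     |
|clean     |
|sleepy    |
|corn   owl|
|pencil    |
|banana    |
|purple    |
|wolf   top|
|brown     |
|spoon     |
|island    |
|metal     |
|knife  all|
|bridge    |
|spoon     |

Derivation:
Line 1: ['white'] (min_width=5, slack=5)
Line 2: ['table'] (min_width=5, slack=5)
Line 3: ['clean'] (min_width=5, slack=5)
Line 4: ['sleepy'] (min_width=6, slack=4)
Line 5: ['corn', 'owl'] (min_width=8, slack=2)
Line 6: ['pencil'] (min_width=6, slack=4)
Line 7: ['banana'] (min_width=6, slack=4)
Line 8: ['purple'] (min_width=6, slack=4)
Line 9: ['wolf', 'top'] (min_width=8, slack=2)
Line 10: ['brown'] (min_width=5, slack=5)
Line 11: ['spoon'] (min_width=5, slack=5)
Line 12: ['island'] (min_width=6, slack=4)
Line 13: ['metal'] (min_width=5, slack=5)
Line 14: ['knife', 'all'] (min_width=9, slack=1)
Line 15: ['bridge'] (min_width=6, slack=4)
Line 16: ['spoon'] (min_width=5, slack=5)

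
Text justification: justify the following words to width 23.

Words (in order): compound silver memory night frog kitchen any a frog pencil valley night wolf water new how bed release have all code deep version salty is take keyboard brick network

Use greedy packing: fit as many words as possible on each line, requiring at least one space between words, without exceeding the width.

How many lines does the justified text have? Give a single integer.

Line 1: ['compound', 'silver', 'memory'] (min_width=22, slack=1)
Line 2: ['night', 'frog', 'kitchen', 'any'] (min_width=22, slack=1)
Line 3: ['a', 'frog', 'pencil', 'valley'] (min_width=20, slack=3)
Line 4: ['night', 'wolf', 'water', 'new'] (min_width=20, slack=3)
Line 5: ['how', 'bed', 'release', 'have'] (min_width=20, slack=3)
Line 6: ['all', 'code', 'deep', 'version'] (min_width=21, slack=2)
Line 7: ['salty', 'is', 'take', 'keyboard'] (min_width=22, slack=1)
Line 8: ['brick', 'network'] (min_width=13, slack=10)
Total lines: 8

Answer: 8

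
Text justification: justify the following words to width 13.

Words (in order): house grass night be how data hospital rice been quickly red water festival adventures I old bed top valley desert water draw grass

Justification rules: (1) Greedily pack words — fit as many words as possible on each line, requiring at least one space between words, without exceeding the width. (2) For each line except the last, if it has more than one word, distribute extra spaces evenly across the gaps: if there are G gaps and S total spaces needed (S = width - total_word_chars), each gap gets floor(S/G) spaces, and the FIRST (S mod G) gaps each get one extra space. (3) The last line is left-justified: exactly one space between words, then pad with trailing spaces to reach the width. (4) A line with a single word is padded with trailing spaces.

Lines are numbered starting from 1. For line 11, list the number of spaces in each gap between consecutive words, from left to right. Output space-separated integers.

Line 1: ['house', 'grass'] (min_width=11, slack=2)
Line 2: ['night', 'be', 'how'] (min_width=12, slack=1)
Line 3: ['data', 'hospital'] (min_width=13, slack=0)
Line 4: ['rice', 'been'] (min_width=9, slack=4)
Line 5: ['quickly', 'red'] (min_width=11, slack=2)
Line 6: ['water'] (min_width=5, slack=8)
Line 7: ['festival'] (min_width=8, slack=5)
Line 8: ['adventures', 'I'] (min_width=12, slack=1)
Line 9: ['old', 'bed', 'top'] (min_width=11, slack=2)
Line 10: ['valley', 'desert'] (min_width=13, slack=0)
Line 11: ['water', 'draw'] (min_width=10, slack=3)
Line 12: ['grass'] (min_width=5, slack=8)

Answer: 4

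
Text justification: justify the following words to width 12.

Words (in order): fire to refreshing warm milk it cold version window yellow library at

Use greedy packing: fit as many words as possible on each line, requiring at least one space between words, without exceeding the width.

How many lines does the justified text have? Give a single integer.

Answer: 7

Derivation:
Line 1: ['fire', 'to'] (min_width=7, slack=5)
Line 2: ['refreshing'] (min_width=10, slack=2)
Line 3: ['warm', 'milk', 'it'] (min_width=12, slack=0)
Line 4: ['cold', 'version'] (min_width=12, slack=0)
Line 5: ['window'] (min_width=6, slack=6)
Line 6: ['yellow'] (min_width=6, slack=6)
Line 7: ['library', 'at'] (min_width=10, slack=2)
Total lines: 7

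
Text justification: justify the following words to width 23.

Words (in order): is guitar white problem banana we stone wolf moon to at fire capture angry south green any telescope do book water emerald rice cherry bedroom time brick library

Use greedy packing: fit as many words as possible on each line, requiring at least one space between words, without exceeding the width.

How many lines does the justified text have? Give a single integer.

Line 1: ['is', 'guitar', 'white', 'problem'] (min_width=23, slack=0)
Line 2: ['banana', 'we', 'stone', 'wolf'] (min_width=20, slack=3)
Line 3: ['moon', 'to', 'at', 'fire', 'capture'] (min_width=23, slack=0)
Line 4: ['angry', 'south', 'green', 'any'] (min_width=21, slack=2)
Line 5: ['telescope', 'do', 'book', 'water'] (min_width=23, slack=0)
Line 6: ['emerald', 'rice', 'cherry'] (min_width=19, slack=4)
Line 7: ['bedroom', 'time', 'brick'] (min_width=18, slack=5)
Line 8: ['library'] (min_width=7, slack=16)
Total lines: 8

Answer: 8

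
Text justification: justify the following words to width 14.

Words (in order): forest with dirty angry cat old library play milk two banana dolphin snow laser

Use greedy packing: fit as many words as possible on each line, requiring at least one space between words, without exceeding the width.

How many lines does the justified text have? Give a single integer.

Answer: 7

Derivation:
Line 1: ['forest', 'with'] (min_width=11, slack=3)
Line 2: ['dirty', 'angry'] (min_width=11, slack=3)
Line 3: ['cat', 'old'] (min_width=7, slack=7)
Line 4: ['library', 'play'] (min_width=12, slack=2)
Line 5: ['milk', 'two'] (min_width=8, slack=6)
Line 6: ['banana', 'dolphin'] (min_width=14, slack=0)
Line 7: ['snow', 'laser'] (min_width=10, slack=4)
Total lines: 7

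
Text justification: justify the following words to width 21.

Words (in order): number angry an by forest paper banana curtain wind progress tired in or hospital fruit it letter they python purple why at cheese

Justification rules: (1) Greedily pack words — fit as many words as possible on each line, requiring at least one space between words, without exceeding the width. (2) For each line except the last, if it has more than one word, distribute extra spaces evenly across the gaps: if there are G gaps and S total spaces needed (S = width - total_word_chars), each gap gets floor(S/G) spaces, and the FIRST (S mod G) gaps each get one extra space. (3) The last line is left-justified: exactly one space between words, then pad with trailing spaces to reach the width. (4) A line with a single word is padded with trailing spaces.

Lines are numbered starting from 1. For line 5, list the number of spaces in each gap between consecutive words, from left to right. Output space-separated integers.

Answer: 2 1 1

Derivation:
Line 1: ['number', 'angry', 'an', 'by'] (min_width=18, slack=3)
Line 2: ['forest', 'paper', 'banana'] (min_width=19, slack=2)
Line 3: ['curtain', 'wind', 'progress'] (min_width=21, slack=0)
Line 4: ['tired', 'in', 'or', 'hospital'] (min_width=20, slack=1)
Line 5: ['fruit', 'it', 'letter', 'they'] (min_width=20, slack=1)
Line 6: ['python', 'purple', 'why', 'at'] (min_width=20, slack=1)
Line 7: ['cheese'] (min_width=6, slack=15)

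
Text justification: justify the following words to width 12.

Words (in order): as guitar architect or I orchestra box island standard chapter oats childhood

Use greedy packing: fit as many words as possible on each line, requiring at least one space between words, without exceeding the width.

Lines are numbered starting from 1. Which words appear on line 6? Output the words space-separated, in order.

Answer: chapter oats

Derivation:
Line 1: ['as', 'guitar'] (min_width=9, slack=3)
Line 2: ['architect', 'or'] (min_width=12, slack=0)
Line 3: ['I', 'orchestra'] (min_width=11, slack=1)
Line 4: ['box', 'island'] (min_width=10, slack=2)
Line 5: ['standard'] (min_width=8, slack=4)
Line 6: ['chapter', 'oats'] (min_width=12, slack=0)
Line 7: ['childhood'] (min_width=9, slack=3)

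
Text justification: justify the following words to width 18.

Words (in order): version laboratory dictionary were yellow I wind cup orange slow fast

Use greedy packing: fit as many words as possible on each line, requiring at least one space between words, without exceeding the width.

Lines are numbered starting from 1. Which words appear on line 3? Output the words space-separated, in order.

Answer: yellow I wind cup

Derivation:
Line 1: ['version', 'laboratory'] (min_width=18, slack=0)
Line 2: ['dictionary', 'were'] (min_width=15, slack=3)
Line 3: ['yellow', 'I', 'wind', 'cup'] (min_width=17, slack=1)
Line 4: ['orange', 'slow', 'fast'] (min_width=16, slack=2)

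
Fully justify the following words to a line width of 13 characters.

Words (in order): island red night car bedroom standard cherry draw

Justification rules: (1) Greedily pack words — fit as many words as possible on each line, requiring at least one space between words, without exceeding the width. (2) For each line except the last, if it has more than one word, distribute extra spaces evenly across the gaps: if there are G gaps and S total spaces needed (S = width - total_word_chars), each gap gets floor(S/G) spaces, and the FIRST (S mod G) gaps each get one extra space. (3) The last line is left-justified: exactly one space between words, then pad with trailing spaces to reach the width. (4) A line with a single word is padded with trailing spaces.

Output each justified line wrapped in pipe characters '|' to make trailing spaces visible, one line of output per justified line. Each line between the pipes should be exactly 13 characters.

Line 1: ['island', 'red'] (min_width=10, slack=3)
Line 2: ['night', 'car'] (min_width=9, slack=4)
Line 3: ['bedroom'] (min_width=7, slack=6)
Line 4: ['standard'] (min_width=8, slack=5)
Line 5: ['cherry', 'draw'] (min_width=11, slack=2)

Answer: |island    red|
|night     car|
|bedroom      |
|standard     |
|cherry draw  |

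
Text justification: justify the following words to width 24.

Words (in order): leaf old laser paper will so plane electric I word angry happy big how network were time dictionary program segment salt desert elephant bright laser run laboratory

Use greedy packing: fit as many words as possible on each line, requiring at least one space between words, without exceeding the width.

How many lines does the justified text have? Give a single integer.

Answer: 8

Derivation:
Line 1: ['leaf', 'old', 'laser', 'paper'] (min_width=20, slack=4)
Line 2: ['will', 'so', 'plane', 'electric', 'I'] (min_width=24, slack=0)
Line 3: ['word', 'angry', 'happy', 'big', 'how'] (min_width=24, slack=0)
Line 4: ['network', 'were', 'time'] (min_width=17, slack=7)
Line 5: ['dictionary', 'program'] (min_width=18, slack=6)
Line 6: ['segment', 'salt', 'desert'] (min_width=19, slack=5)
Line 7: ['elephant', 'bright', 'laser'] (min_width=21, slack=3)
Line 8: ['run', 'laboratory'] (min_width=14, slack=10)
Total lines: 8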